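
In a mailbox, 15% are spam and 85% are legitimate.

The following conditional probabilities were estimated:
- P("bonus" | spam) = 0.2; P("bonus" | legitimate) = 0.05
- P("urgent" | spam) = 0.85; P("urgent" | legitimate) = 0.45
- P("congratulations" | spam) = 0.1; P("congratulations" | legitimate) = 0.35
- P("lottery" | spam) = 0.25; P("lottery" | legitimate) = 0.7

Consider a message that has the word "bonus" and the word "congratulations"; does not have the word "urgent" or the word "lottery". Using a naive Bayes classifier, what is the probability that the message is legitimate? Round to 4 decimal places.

spam: 0.15 × 0.2 × (1−0.85) × 0.1 × (1−0.25) = 0.0003375
legitimate: 0.85 × 0.05 × (1−0.45) × 0.35 × (1−0.7) = 0.002454375
P(legitimate | x) = 0.002454375 / 0.002791875 ≈ 0.8791

0.8791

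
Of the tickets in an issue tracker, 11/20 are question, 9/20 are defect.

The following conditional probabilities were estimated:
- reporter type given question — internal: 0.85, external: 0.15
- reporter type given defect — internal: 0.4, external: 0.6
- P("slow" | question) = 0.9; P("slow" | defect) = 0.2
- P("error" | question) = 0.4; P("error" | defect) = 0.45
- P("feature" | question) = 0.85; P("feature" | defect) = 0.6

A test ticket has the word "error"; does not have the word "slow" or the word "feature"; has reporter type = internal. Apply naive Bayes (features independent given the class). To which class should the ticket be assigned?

defect

question: 0.55 × 0.85 × (1−0.9) × 0.4 × (1−0.85) = 0.002805
defect: 0.45 × 0.4 × (1−0.2) × 0.45 × (1−0.6) = 0.02592
Highest score → defect.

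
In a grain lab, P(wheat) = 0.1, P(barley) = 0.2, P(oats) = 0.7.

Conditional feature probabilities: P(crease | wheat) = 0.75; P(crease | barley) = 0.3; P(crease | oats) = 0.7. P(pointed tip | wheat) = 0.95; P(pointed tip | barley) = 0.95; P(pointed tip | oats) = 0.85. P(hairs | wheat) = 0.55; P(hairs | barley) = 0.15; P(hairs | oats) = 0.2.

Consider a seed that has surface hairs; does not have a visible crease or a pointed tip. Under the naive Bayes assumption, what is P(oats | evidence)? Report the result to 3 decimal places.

0.784

wheat: 0.1 × (1−0.75) × (1−0.95) × 0.55 = 0.0006875
barley: 0.2 × (1−0.3) × (1−0.95) × 0.15 = 0.00105
oats: 0.7 × (1−0.7) × (1−0.85) × 0.2 = 0.0063
P(oats | x) = 0.0063 / 0.0080375 ≈ 0.784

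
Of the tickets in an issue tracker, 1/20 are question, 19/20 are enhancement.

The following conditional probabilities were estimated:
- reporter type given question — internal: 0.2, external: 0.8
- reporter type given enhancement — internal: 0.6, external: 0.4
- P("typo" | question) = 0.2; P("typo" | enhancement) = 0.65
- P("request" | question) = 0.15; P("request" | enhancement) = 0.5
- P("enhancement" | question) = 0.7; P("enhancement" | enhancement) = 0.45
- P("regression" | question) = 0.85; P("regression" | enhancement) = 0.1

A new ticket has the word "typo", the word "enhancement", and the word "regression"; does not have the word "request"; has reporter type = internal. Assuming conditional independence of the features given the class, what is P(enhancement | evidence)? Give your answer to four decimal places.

0.8918

question: 0.05 × 0.2 × 0.2 × (1−0.15) × 0.7 × 0.85 = 0.0010115
enhancement: 0.95 × 0.6 × 0.65 × (1−0.5) × 0.45 × 0.1 = 0.00833625
P(enhancement | x) = 0.00833625 / 0.00934775 ≈ 0.8918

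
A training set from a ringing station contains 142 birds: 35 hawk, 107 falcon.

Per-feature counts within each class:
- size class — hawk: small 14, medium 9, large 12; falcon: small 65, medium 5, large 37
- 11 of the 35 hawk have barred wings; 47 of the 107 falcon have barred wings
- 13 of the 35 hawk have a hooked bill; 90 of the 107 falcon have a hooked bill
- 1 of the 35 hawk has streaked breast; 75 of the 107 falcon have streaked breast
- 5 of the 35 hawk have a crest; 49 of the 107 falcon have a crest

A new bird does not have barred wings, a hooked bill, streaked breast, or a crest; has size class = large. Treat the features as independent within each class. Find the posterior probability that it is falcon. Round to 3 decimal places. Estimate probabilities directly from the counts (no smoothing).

0.110

hawk: (35/142) × (12/35) × (24/35) × (22/35) × (34/35) × (30/35) ≈ 0.0303288
falcon: (107/142) × (37/107) × (60/107) × (17/107) × (32/107) × (58/107) ≈ 0.00376319
P(falcon | x) = 0.00376319 / 0.03409199 ≈ 0.110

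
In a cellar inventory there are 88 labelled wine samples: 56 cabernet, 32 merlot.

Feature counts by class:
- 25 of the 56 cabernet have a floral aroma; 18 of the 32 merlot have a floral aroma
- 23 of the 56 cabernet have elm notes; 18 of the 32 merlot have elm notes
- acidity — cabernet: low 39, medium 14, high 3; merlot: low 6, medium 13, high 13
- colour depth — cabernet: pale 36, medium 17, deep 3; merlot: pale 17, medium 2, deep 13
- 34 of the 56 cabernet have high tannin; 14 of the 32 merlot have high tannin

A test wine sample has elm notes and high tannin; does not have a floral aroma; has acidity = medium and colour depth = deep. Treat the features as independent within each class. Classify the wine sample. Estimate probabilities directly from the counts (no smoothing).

cabernet: (56/88) × (31/56) × (23/56) × (14/56) × (3/56) × (34/56) ≈ 0.00117648
merlot: (32/88) × (14/32) × (18/32) × (13/32) × (13/32) × (14/32) ≈ 0.00646149
Highest score → merlot.

merlot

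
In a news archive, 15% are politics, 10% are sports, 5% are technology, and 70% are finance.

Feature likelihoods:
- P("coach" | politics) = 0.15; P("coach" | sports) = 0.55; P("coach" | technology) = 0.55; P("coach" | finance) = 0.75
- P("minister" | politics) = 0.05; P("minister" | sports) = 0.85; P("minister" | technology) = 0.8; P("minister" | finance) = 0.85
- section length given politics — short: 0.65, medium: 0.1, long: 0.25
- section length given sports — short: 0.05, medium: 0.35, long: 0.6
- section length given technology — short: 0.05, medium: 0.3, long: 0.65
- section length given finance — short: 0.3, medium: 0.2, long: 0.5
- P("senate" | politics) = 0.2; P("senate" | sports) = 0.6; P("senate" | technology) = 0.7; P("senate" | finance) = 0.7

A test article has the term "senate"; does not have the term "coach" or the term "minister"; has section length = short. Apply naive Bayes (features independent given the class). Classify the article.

politics

politics: 0.15 × (1−0.15) × (1−0.05) × 0.65 × 0.2 = 0.01574625
sports: 0.1 × (1−0.55) × (1−0.85) × 0.05 × 0.6 = 0.0002025
technology: 0.05 × (1−0.55) × (1−0.8) × 0.05 × 0.7 = 0.0001575
finance: 0.7 × (1−0.75) × (1−0.85) × 0.3 × 0.7 = 0.0055125
Highest score → politics.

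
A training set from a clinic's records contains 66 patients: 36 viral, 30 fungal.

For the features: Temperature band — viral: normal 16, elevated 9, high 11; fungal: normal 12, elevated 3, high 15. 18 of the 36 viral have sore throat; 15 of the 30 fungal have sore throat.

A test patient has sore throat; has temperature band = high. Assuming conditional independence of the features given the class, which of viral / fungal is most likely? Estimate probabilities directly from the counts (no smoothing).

fungal

viral: (36/66) × (11/36) × (18/36) ≈ 0.0833333
fungal: (30/66) × (15/30) × (15/30) ≈ 0.113636
Highest score → fungal.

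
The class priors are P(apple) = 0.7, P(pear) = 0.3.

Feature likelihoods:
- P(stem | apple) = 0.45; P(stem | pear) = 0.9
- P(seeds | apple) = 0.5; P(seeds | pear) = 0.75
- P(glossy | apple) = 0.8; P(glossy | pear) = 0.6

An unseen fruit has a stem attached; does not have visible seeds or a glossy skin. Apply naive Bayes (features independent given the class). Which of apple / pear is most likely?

apple: 0.7 × 0.45 × (1−0.5) × (1−0.8) = 0.0315
pear: 0.3 × 0.9 × (1−0.75) × (1−0.6) = 0.027
Highest score → apple.

apple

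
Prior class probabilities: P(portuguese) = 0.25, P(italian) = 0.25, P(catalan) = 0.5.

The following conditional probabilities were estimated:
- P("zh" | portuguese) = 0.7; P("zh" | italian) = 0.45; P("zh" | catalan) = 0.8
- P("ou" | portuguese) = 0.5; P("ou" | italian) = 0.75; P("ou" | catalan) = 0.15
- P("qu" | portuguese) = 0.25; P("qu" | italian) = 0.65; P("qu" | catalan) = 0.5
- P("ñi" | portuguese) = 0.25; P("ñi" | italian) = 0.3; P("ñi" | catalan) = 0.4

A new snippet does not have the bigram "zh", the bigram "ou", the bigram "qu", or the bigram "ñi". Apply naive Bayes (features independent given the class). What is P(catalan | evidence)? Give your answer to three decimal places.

0.464

portuguese: 0.25 × (1−0.7) × (1−0.5) × (1−0.25) × (1−0.25) = 0.02109375
italian: 0.25 × (1−0.45) × (1−0.75) × (1−0.65) × (1−0.3) = 0.008421875
catalan: 0.5 × (1−0.8) × (1−0.15) × (1−0.5) × (1−0.4) = 0.0255
P(catalan | x) = 0.0255 / 0.055015625 ≈ 0.464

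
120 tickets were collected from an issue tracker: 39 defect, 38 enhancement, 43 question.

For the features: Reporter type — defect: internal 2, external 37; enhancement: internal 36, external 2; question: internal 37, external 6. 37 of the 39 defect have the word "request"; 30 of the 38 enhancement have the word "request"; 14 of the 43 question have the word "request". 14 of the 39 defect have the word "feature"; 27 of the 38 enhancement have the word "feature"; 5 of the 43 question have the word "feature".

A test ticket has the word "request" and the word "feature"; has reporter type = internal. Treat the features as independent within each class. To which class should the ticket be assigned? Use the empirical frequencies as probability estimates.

defect: (39/120) × (2/39) × (37/39) × (14/39) ≈ 0.00567609
enhancement: (38/120) × (36/38) × (30/38) × (27/38) ≈ 0.168283
question: (43/120) × (37/43) × (14/43) × (5/43) ≈ 0.011673
Highest score → enhancement.

enhancement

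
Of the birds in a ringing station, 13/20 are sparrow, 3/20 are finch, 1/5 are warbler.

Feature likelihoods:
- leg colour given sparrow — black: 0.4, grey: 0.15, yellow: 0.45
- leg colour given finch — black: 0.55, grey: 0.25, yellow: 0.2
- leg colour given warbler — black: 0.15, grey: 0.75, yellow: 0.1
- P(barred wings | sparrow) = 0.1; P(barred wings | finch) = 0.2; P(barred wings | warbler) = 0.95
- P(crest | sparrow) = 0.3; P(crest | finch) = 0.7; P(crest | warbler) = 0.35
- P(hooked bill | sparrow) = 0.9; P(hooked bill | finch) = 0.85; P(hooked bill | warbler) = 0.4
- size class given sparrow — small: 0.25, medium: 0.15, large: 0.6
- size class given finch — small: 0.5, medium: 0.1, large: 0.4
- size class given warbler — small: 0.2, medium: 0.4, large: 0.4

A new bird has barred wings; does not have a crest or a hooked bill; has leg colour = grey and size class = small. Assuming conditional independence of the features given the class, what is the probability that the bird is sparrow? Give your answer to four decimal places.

sparrow: 0.65 × 0.15 × 0.1 × (1−0.3) × (1−0.9) × 0.25 = 0.000170625
finch: 0.15 × 0.25 × 0.2 × (1−0.7) × (1−0.85) × 0.5 = 0.00016875
warbler: 0.2 × 0.75 × 0.95 × (1−0.35) × (1−0.4) × 0.2 = 0.011115
P(sparrow | x) = 0.000170625 / 0.011454375 ≈ 0.0149

0.0149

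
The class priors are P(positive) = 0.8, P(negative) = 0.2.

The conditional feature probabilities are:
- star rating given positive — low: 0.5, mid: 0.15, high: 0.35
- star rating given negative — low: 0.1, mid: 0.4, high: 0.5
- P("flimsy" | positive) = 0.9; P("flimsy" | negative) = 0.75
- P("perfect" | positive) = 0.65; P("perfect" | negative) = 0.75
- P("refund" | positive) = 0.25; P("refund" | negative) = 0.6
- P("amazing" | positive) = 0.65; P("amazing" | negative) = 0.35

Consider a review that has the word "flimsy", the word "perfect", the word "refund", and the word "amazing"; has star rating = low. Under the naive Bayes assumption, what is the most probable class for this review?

positive

positive: 0.8 × 0.5 × 0.9 × 0.65 × 0.25 × 0.65 = 0.038025
negative: 0.2 × 0.1 × 0.75 × 0.75 × 0.6 × 0.35 = 0.0023625
Highest score → positive.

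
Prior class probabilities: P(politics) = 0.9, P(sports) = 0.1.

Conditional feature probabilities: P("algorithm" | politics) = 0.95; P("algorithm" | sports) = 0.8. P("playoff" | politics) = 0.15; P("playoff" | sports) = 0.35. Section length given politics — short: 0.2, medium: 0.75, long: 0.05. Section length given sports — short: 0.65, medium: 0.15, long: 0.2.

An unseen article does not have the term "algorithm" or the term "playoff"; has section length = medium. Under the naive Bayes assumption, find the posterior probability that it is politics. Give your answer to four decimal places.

politics: 0.9 × (1−0.95) × (1−0.15) × 0.75 = 0.0286875
sports: 0.1 × (1−0.8) × (1−0.35) × 0.15 = 0.00195
P(politics | x) = 0.0286875 / 0.0306375 ≈ 0.9364

0.9364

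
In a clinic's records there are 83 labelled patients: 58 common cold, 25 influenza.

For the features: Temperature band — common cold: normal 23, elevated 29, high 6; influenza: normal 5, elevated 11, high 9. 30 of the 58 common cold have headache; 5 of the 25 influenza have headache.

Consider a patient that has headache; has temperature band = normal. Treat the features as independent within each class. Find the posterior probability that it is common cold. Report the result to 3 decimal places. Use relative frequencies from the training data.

common cold: (58/83) × (23/58) × (30/58) ≈ 0.143332
influenza: (25/83) × (5/25) × (5/25) ≈ 0.0120482
P(common cold | x) = 0.143332 / 0.1553802 ≈ 0.922

0.922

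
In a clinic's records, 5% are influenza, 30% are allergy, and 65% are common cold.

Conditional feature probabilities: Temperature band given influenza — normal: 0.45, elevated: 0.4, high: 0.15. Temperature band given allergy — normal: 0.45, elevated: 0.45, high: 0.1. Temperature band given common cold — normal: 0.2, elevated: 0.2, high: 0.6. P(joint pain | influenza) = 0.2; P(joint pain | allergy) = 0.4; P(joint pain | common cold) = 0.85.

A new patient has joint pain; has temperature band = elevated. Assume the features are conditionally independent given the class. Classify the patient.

common cold

influenza: 0.05 × 0.4 × 0.2 = 0.004
allergy: 0.3 × 0.45 × 0.4 = 0.054
common cold: 0.65 × 0.2 × 0.85 = 0.1105
Highest score → common cold.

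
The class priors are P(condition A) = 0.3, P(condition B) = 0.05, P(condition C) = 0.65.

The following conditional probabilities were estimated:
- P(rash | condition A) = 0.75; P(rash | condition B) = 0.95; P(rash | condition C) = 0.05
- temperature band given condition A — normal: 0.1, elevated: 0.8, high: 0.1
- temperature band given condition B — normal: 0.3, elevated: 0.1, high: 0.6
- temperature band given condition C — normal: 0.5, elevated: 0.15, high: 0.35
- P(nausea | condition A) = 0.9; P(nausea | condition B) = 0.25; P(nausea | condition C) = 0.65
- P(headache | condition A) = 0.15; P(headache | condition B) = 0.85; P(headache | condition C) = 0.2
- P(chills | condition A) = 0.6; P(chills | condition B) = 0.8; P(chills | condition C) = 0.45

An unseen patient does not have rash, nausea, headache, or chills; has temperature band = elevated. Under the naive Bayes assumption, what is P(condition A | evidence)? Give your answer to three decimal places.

0.125

condition A: 0.3 × (1−0.75) × 0.8 × (1−0.9) × (1−0.15) × (1−0.6) = 0.00204
condition B: 0.05 × (1−0.95) × 0.1 × (1−0.25) × (1−0.85) × (1−0.8) = 0.000005625
condition C: 0.65 × (1−0.05) × 0.15 × (1−0.65) × (1−0.2) × (1−0.45) = 0.01426425
P(condition A | x) = 0.00204 / 0.016309875 ≈ 0.125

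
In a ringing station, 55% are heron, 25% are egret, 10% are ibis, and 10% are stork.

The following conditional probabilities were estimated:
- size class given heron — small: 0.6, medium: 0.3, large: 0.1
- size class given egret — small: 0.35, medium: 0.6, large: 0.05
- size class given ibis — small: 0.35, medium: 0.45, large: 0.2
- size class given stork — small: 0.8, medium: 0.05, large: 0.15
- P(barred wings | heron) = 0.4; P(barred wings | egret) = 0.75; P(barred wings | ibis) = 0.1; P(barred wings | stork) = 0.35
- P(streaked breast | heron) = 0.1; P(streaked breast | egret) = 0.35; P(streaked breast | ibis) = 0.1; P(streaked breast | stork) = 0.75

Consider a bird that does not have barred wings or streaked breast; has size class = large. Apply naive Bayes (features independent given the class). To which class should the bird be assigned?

heron: 0.55 × 0.1 × (1−0.4) × (1−0.1) = 0.0297
egret: 0.25 × 0.05 × (1−0.75) × (1−0.35) = 0.00203125
ibis: 0.1 × 0.2 × (1−0.1) × (1−0.1) = 0.0162
stork: 0.1 × 0.15 × (1−0.35) × (1−0.75) = 0.0024375
Highest score → heron.

heron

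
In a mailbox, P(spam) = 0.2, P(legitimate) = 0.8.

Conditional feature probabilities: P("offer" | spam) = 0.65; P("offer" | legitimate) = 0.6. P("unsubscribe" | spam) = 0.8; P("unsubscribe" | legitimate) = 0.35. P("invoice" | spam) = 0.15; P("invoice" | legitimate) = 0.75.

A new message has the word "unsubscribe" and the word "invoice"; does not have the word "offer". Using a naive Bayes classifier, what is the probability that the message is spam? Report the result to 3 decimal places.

0.091

spam: 0.2 × (1−0.65) × 0.8 × 0.15 = 0.0084
legitimate: 0.8 × (1−0.6) × 0.35 × 0.75 = 0.084
P(spam | x) = 0.0084 / 0.0924 ≈ 0.091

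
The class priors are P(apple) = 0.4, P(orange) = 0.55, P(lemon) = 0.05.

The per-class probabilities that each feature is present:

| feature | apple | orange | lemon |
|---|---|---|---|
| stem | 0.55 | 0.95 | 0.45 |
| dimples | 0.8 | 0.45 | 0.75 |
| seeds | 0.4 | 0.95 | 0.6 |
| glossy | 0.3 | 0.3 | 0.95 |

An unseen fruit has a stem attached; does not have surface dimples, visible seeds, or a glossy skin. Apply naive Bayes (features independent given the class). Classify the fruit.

apple: 0.4 × 0.55 × (1−0.8) × (1−0.4) × (1−0.3) = 0.01848
orange: 0.55 × 0.95 × (1−0.45) × (1−0.95) × (1−0.3) = 0.010058125
lemon: 0.05 × 0.45 × (1−0.75) × (1−0.6) × (1−0.95) = 0.0001125
Highest score → apple.

apple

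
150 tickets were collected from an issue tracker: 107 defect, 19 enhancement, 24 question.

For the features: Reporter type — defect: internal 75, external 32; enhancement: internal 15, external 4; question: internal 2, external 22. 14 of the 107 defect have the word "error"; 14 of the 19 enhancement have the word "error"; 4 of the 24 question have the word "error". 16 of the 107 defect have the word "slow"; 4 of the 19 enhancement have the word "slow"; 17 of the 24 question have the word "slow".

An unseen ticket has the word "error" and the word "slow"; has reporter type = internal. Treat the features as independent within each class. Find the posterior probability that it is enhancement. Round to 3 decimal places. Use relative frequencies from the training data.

0.577

defect: (107/150) × (75/107) × (14/107) × (16/107) ≈ 0.00978251
enhancement: (19/150) × (15/19) × (14/19) × (4/19) ≈ 0.0155125
question: (24/150) × (2/24) × (4/24) × (17/24) ≈ 0.00157407
P(enhancement | x) = 0.0155125 / 0.02686908 ≈ 0.577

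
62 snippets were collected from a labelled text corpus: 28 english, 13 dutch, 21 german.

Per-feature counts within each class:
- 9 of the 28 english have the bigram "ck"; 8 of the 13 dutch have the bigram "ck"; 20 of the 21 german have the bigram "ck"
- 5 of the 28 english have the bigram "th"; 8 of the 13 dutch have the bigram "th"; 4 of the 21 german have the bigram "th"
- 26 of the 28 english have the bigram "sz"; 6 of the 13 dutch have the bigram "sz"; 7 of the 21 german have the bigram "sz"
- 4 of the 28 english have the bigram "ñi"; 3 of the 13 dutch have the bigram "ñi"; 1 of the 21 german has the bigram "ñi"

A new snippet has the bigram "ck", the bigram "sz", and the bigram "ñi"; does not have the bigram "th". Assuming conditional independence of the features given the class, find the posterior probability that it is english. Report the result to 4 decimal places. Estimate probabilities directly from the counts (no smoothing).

english: (28/62) × (9/28) × (23/28) × (26/28) × (4/28) ≈ 0.0158175
dutch: (13/62) × (8/13) × (5/13) × (6/13) × (3/13) ≈ 0.0052858
german: (21/62) × (20/21) × (17/21) × (7/21) × (1/21) ≈ 0.00414503
P(english | x) = 0.0158175 / 0.02524833 ≈ 0.6265

0.6265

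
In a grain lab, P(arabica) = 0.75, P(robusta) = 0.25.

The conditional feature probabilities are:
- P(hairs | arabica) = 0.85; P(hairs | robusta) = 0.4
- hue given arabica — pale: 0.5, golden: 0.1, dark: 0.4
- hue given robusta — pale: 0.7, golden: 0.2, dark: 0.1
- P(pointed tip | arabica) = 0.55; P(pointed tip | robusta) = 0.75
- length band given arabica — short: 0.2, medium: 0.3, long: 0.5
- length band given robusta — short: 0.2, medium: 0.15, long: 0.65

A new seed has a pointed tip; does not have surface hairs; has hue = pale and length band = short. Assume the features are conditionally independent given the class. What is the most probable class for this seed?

arabica: 0.75 × (1−0.85) × 0.5 × 0.55 × 0.2 = 0.0061875
robusta: 0.25 × (1−0.4) × 0.7 × 0.75 × 0.2 = 0.01575
Highest score → robusta.

robusta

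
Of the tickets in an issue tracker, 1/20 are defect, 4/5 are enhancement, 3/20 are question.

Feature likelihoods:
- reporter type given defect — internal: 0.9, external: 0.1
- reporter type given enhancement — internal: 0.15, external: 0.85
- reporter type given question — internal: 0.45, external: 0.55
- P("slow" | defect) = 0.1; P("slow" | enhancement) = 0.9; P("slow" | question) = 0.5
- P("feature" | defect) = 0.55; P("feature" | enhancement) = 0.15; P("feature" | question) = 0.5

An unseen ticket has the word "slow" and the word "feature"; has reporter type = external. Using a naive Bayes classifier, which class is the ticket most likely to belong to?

enhancement

defect: 0.05 × 0.1 × 0.1 × 0.55 = 0.000275
enhancement: 0.8 × 0.85 × 0.9 × 0.15 = 0.0918
question: 0.15 × 0.55 × 0.5 × 0.5 = 0.020625
Highest score → enhancement.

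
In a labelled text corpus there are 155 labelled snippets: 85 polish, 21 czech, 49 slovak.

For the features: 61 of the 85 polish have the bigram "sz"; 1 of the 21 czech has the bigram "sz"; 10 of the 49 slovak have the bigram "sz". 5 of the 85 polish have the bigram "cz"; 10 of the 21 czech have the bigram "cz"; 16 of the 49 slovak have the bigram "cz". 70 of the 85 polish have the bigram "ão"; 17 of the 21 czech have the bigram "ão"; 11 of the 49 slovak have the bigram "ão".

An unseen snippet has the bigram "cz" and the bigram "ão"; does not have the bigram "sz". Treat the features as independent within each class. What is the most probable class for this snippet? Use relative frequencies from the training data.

czech

polish: (85/155) × (24/85) × (5/85) × (70/85) ≈ 0.00750084
czech: (21/155) × (20/21) × (10/21) × (17/21) ≈ 0.0497403
slovak: (49/155) × (39/49) × (16/49) × (11/49) ≈ 0.0184439
Highest score → czech.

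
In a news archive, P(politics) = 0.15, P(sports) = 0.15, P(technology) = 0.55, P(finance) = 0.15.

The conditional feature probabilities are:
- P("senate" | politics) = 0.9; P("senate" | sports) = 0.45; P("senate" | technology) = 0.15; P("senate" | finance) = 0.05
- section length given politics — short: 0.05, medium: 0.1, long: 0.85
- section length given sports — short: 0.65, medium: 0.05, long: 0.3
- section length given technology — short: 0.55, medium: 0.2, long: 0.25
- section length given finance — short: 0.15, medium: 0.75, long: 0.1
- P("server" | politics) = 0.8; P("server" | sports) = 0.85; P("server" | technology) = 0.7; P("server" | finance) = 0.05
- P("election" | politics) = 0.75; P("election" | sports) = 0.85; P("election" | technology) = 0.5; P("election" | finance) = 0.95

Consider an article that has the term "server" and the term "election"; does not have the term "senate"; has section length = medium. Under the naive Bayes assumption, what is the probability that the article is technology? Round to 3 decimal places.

politics: 0.15 × (1−0.9) × 0.1 × 0.8 × 0.75 = 0.0009
sports: 0.15 × (1−0.45) × 0.05 × 0.85 × 0.85 = 0.0029803125
technology: 0.55 × (1−0.15) × 0.2 × 0.7 × 0.5 = 0.032725
finance: 0.15 × (1−0.05) × 0.75 × 0.05 × 0.95 = 0.0050765625
P(technology | x) = 0.032725 / 0.041681875 ≈ 0.785

0.785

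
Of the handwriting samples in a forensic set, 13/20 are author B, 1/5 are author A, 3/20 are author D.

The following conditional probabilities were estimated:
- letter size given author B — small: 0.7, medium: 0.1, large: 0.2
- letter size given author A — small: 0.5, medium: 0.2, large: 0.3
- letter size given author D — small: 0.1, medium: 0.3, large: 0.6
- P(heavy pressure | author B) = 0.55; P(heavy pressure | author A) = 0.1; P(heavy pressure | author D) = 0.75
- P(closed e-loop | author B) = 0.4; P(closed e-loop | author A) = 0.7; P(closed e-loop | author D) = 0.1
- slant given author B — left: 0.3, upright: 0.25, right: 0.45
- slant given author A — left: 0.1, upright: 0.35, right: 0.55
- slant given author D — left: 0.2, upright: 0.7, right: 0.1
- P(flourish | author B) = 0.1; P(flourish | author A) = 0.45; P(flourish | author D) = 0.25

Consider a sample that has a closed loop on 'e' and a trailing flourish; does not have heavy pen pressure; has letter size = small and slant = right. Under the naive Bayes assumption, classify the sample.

author A

author B: 0.65 × 0.7 × (1−0.55) × 0.4 × 0.45 × 0.1 = 0.0036855
author A: 0.2 × 0.5 × (1−0.1) × 0.7 × 0.55 × 0.45 = 0.0155925
author D: 0.15 × 0.1 × (1−0.75) × 0.1 × 0.1 × 0.25 = 0.000009375
Highest score → author A.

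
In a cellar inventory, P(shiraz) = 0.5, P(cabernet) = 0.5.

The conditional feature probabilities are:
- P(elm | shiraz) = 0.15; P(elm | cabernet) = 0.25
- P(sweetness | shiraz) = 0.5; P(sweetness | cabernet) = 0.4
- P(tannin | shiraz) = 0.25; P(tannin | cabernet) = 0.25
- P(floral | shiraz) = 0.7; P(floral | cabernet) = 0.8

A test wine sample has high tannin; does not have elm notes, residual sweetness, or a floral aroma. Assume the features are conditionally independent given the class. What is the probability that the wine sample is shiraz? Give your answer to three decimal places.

0.586

shiraz: 0.5 × (1−0.15) × (1−0.5) × 0.25 × (1−0.7) = 0.0159375
cabernet: 0.5 × (1−0.25) × (1−0.4) × 0.25 × (1−0.8) = 0.01125
P(shiraz | x) = 0.0159375 / 0.0271875 ≈ 0.586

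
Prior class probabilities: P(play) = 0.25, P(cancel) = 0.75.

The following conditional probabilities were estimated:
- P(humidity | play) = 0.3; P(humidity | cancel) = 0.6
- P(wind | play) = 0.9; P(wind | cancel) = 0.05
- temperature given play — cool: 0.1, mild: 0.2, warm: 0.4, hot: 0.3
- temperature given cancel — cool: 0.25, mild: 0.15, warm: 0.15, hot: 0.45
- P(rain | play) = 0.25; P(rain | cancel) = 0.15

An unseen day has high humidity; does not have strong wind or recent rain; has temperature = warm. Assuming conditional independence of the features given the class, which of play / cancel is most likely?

cancel

play: 0.25 × 0.3 × (1−0.9) × 0.4 × (1−0.25) = 0.00225
cancel: 0.75 × 0.6 × (1−0.05) × 0.15 × (1−0.15) = 0.05450625
Highest score → cancel.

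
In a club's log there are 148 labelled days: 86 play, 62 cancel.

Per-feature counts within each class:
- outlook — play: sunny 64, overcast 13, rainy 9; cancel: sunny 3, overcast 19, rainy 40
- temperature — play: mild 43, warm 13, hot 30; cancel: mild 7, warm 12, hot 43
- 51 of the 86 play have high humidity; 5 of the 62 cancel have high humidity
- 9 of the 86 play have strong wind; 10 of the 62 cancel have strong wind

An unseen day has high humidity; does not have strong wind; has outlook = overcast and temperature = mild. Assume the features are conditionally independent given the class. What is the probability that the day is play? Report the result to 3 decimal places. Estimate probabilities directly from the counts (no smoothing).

play: (86/148) × (13/86) × (43/86) × (51/86) × (77/86) ≈ 0.0233193
cancel: (62/148) × (19/62) × (7/62) × (5/62) × (52/62) ≈ 0.000980366
P(play | x) = 0.0233193 / 0.024299666 ≈ 0.960

0.960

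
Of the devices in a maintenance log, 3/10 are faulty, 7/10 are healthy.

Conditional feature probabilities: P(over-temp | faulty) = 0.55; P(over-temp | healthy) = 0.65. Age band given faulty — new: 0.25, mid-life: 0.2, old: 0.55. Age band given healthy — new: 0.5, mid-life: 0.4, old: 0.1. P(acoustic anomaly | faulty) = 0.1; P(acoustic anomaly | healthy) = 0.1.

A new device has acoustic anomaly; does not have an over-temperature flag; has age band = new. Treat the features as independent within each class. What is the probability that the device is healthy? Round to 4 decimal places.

0.7840

faulty: 0.3 × (1−0.55) × 0.25 × 0.1 = 0.003375
healthy: 0.7 × (1−0.65) × 0.5 × 0.1 = 0.01225
P(healthy | x) = 0.01225 / 0.015625 ≈ 0.7840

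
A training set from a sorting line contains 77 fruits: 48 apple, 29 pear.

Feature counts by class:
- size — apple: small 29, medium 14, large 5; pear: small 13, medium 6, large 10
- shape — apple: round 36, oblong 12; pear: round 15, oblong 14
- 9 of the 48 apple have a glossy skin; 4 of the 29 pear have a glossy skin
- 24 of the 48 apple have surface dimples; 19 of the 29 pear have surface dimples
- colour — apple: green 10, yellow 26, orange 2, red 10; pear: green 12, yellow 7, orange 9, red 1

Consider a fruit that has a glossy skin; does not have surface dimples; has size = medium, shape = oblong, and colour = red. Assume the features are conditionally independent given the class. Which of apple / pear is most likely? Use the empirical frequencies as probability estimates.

apple

apple: (48/77) × (14/48) × (12/48) × (9/48) × (24/48) × (10/48) ≈ 0.000887784
pear: (29/77) × (6/29) × (14/29) × (4/29) × (10/29) × (1/29) ≈ 0.0000616959
Highest score → apple.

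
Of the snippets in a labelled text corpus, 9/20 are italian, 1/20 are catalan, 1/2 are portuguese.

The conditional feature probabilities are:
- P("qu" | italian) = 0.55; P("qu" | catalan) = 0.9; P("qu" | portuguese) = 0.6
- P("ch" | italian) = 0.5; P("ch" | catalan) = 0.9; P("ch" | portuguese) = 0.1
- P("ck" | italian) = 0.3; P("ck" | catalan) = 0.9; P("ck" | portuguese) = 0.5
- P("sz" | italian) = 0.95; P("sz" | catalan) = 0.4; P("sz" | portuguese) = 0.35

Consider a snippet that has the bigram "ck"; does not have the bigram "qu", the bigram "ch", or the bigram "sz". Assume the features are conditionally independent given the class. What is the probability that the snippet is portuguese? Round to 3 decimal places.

italian: 0.45 × (1−0.55) × (1−0.5) × 0.3 × (1−0.95) = 0.00151875
catalan: 0.05 × (1−0.9) × (1−0.9) × 0.9 × (1−0.4) = 0.00027
portuguese: 0.5 × (1−0.6) × (1−0.1) × 0.5 × (1−0.35) = 0.0585
P(portuguese | x) = 0.0585 / 0.06028875 ≈ 0.970

0.970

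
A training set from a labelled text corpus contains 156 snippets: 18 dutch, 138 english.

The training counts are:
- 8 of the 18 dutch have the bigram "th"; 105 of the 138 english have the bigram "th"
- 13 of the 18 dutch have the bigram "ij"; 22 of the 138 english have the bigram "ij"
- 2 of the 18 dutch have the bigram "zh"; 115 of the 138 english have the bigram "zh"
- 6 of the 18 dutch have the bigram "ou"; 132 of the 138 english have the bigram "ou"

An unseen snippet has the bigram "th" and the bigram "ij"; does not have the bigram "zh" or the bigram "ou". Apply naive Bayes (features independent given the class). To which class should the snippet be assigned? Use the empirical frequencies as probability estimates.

dutch: (18/156) × (8/18) × (13/18) × (16/18) × (12/18) ≈ 0.0219479
english: (138/156) × (105/138) × (22/138) × (23/138) × (6/138) ≈ 0.000777552
Highest score → dutch.

dutch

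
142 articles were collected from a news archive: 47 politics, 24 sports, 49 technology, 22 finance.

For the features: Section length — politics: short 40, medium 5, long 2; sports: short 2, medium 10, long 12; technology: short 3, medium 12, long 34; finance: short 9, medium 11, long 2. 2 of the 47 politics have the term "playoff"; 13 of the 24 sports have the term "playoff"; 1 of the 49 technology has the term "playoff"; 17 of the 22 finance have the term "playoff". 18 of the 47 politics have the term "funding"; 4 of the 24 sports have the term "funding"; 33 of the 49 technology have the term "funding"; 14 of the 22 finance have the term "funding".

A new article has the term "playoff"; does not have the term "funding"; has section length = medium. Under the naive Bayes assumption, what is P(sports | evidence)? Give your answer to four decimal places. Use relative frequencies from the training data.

politics: (47/142) × (5/47) × (2/47) × (29/47) ≈ 0.000924515
sports: (24/142) × (10/24) × (13/24) × (20/24) ≈ 0.0317879
technology: (49/142) × (12/49) × (1/49) × (16/49) ≈ 0.000563146
finance: (22/142) × (11/22) × (17/22) × (8/22) ≈ 0.021767
P(sports | x) = 0.0317879 / 0.055042561 ≈ 0.5775

0.5775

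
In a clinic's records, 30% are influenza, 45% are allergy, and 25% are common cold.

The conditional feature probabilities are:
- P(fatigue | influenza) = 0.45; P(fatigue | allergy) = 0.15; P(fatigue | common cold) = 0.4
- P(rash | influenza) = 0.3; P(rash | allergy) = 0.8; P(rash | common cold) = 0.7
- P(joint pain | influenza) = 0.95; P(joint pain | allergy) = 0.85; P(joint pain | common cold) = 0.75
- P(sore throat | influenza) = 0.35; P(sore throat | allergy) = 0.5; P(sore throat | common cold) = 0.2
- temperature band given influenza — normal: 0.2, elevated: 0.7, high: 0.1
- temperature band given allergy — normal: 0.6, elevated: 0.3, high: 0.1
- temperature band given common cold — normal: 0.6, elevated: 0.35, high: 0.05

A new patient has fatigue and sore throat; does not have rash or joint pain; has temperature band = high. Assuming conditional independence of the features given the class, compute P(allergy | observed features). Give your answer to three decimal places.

influenza: 0.3 × 0.45 × (1−0.3) × (1−0.95) × 0.35 × 0.1 = 0.000165375
allergy: 0.45 × 0.15 × (1−0.8) × (1−0.85) × 0.5 × 0.1 = 0.00010125
common cold: 0.25 × 0.4 × (1−0.7) × (1−0.75) × 0.2 × 0.05 = 0.000075
P(allergy | x) = 0.00010125 / 0.000341625 ≈ 0.296

0.296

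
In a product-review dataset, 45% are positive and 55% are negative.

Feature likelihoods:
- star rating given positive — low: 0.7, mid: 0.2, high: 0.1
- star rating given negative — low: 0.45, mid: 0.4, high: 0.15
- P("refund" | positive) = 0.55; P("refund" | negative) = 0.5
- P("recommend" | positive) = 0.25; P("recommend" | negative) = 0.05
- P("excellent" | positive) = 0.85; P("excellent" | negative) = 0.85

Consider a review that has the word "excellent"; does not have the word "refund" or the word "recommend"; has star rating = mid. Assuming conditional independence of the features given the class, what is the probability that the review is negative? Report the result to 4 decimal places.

0.7748

positive: 0.45 × 0.2 × (1−0.55) × (1−0.25) × 0.85 = 0.02581875
negative: 0.55 × 0.4 × (1−0.5) × (1−0.05) × 0.85 = 0.088825
P(negative | x) = 0.088825 / 0.11464375 ≈ 0.7748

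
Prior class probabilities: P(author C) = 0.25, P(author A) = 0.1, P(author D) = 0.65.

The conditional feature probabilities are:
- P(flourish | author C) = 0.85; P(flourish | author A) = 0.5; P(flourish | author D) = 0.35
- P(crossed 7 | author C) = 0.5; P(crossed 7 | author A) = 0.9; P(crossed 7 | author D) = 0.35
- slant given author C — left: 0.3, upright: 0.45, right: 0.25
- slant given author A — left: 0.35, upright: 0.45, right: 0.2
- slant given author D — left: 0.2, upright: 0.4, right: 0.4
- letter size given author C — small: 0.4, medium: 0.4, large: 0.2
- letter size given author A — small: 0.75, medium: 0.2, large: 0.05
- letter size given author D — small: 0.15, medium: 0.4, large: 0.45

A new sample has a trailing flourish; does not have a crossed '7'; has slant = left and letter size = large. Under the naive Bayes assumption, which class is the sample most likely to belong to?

author C: 0.25 × 0.85 × (1−0.5) × 0.3 × 0.2 = 0.006375
author A: 0.1 × 0.5 × (1−0.9) × 0.35 × 0.05 = 0.0000875
author D: 0.65 × 0.35 × (1−0.35) × 0.2 × 0.45 = 0.01330875
Highest score → author D.

author D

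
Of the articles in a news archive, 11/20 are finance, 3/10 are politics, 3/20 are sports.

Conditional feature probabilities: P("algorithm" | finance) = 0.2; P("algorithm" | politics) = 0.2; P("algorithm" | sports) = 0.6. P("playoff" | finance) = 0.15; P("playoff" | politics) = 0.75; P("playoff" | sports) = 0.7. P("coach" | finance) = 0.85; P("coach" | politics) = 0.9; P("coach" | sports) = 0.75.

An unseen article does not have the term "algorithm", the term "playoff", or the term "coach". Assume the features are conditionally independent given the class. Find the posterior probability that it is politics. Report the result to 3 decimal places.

finance: 0.55 × (1−0.2) × (1−0.15) × (1−0.85) = 0.0561
politics: 0.3 × (1−0.2) × (1−0.75) × (1−0.9) = 0.006
sports: 0.15 × (1−0.6) × (1−0.7) × (1−0.75) = 0.0045
P(politics | x) = 0.006 / 0.0666 ≈ 0.090

0.090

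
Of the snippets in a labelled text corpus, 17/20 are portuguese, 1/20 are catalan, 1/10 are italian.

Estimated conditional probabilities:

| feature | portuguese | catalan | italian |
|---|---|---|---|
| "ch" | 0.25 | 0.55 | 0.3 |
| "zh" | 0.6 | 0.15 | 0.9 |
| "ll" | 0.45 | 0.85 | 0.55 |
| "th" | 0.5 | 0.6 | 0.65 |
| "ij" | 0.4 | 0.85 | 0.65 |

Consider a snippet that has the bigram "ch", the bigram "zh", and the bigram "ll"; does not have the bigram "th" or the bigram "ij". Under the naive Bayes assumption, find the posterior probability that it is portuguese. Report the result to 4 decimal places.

0.8945

portuguese: 0.85 × 0.25 × 0.6 × 0.45 × (1−0.5) × (1−0.4) = 0.0172125
catalan: 0.05 × 0.55 × 0.15 × 0.85 × (1−0.6) × (1−0.85) = 0.000210375
italian: 0.1 × 0.3 × 0.9 × 0.55 × (1−0.65) × (1−0.65) = 0.001819125
P(portuguese | x) = 0.0172125 / 0.019242 ≈ 0.8945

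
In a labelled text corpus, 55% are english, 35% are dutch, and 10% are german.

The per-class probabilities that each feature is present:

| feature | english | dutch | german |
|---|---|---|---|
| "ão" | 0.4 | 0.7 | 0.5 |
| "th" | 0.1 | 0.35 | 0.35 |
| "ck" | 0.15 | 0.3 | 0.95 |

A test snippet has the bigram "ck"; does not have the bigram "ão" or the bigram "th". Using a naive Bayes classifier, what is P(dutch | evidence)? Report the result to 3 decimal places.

english: 0.55 × (1−0.4) × (1−0.1) × 0.15 = 0.04455
dutch: 0.35 × (1−0.7) × (1−0.35) × 0.3 = 0.020475
german: 0.1 × (1−0.5) × (1−0.35) × 0.95 = 0.030875
P(dutch | x) = 0.020475 / 0.0959 ≈ 0.214

0.214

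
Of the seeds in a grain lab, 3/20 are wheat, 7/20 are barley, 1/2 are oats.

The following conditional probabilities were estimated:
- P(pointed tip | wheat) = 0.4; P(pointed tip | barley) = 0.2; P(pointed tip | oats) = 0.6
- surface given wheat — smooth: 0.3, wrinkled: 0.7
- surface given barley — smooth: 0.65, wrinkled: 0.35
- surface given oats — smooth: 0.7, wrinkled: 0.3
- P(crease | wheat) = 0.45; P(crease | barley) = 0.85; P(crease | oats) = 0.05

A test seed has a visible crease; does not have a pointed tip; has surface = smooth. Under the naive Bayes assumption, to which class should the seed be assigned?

barley

wheat: 0.15 × (1−0.4) × 0.3 × 0.45 = 0.01215
barley: 0.35 × (1−0.2) × 0.65 × 0.85 = 0.1547
oats: 0.5 × (1−0.6) × 0.7 × 0.05 = 0.007
Highest score → barley.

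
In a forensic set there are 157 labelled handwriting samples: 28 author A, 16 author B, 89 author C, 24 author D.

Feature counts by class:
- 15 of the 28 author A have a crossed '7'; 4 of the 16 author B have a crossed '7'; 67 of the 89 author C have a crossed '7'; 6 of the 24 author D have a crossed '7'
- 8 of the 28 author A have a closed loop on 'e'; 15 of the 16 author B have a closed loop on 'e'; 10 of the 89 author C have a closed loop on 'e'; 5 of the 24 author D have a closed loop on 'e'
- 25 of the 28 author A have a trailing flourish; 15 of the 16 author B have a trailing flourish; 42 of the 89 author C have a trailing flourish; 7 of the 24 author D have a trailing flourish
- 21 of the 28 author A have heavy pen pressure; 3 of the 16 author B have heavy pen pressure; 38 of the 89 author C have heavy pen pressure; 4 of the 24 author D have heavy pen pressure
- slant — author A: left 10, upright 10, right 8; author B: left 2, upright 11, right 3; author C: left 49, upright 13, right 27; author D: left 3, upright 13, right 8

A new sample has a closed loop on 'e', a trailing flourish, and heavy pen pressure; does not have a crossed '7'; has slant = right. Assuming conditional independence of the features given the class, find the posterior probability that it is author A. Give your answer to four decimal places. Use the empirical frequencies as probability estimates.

0.5495

author A: (28/157) × (13/28) × (8/28) × (25/28) × (21/28) × (8/28) ≈ 0.00452638
author B: (16/157) × (12/16) × (15/16) × (15/16) × (3/16) × (3/16) ≈ 0.00236171
author C: (89/157) × (22/89) × (10/89) × (42/89) × (38/89) × (27/89) ≈ 0.000962409
author D: (24/157) × (18/24) × (5/24) × (7/24) × (4/24) × (8/24) ≈ 0.000387031
P(author A | x) = 0.00452638 / 0.00823753 ≈ 0.5495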